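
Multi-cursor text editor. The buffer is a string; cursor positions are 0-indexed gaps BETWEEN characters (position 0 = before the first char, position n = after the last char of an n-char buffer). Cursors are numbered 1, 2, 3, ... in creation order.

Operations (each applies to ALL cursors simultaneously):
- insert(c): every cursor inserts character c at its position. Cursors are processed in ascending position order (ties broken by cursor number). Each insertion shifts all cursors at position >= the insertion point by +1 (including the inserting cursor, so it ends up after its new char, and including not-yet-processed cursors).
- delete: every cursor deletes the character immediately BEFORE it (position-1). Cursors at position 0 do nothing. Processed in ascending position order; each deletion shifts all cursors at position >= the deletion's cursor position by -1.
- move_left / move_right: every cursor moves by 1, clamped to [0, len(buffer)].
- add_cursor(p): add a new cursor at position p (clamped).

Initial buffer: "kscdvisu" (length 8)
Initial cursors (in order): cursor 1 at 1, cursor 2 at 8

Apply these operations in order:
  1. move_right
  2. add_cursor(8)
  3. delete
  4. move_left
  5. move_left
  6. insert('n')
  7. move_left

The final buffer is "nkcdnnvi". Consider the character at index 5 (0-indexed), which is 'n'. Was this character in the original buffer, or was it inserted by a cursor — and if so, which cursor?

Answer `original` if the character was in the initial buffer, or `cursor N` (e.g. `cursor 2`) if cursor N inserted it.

Answer: cursor 3

Derivation:
After op 1 (move_right): buffer="kscdvisu" (len 8), cursors c1@2 c2@8, authorship ........
After op 2 (add_cursor(8)): buffer="kscdvisu" (len 8), cursors c1@2 c2@8 c3@8, authorship ........
After op 3 (delete): buffer="kcdvi" (len 5), cursors c1@1 c2@5 c3@5, authorship .....
After op 4 (move_left): buffer="kcdvi" (len 5), cursors c1@0 c2@4 c3@4, authorship .....
After op 5 (move_left): buffer="kcdvi" (len 5), cursors c1@0 c2@3 c3@3, authorship .....
After op 6 (insert('n')): buffer="nkcdnnvi" (len 8), cursors c1@1 c2@6 c3@6, authorship 1...23..
After op 7 (move_left): buffer="nkcdnnvi" (len 8), cursors c1@0 c2@5 c3@5, authorship 1...23..
Authorship (.=original, N=cursor N): 1 . . . 2 3 . .
Index 5: author = 3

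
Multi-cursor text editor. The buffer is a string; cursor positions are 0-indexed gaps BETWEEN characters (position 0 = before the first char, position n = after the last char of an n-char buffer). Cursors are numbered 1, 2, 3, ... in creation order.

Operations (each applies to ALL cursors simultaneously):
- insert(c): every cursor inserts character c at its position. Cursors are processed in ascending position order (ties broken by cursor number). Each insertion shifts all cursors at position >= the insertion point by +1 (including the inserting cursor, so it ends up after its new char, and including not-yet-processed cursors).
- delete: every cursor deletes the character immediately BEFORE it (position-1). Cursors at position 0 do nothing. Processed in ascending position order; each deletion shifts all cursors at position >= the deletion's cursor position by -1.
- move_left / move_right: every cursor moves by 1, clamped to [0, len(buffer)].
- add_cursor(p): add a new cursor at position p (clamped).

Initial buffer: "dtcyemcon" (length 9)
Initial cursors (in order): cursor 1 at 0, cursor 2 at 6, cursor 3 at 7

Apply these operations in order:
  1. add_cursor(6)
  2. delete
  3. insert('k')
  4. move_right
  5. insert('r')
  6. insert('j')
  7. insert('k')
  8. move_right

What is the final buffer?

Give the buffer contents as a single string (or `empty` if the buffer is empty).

Answer: kdrjktcykkkorrrjjjkkkn

Derivation:
After op 1 (add_cursor(6)): buffer="dtcyemcon" (len 9), cursors c1@0 c2@6 c4@6 c3@7, authorship .........
After op 2 (delete): buffer="dtcyon" (len 6), cursors c1@0 c2@4 c3@4 c4@4, authorship ......
After op 3 (insert('k')): buffer="kdtcykkkon" (len 10), cursors c1@1 c2@8 c3@8 c4@8, authorship 1....234..
After op 4 (move_right): buffer="kdtcykkkon" (len 10), cursors c1@2 c2@9 c3@9 c4@9, authorship 1....234..
After op 5 (insert('r')): buffer="kdrtcykkkorrrn" (len 14), cursors c1@3 c2@13 c3@13 c4@13, authorship 1.1...234.234.
After op 6 (insert('j')): buffer="kdrjtcykkkorrrjjjn" (len 18), cursors c1@4 c2@17 c3@17 c4@17, authorship 1.11...234.234234.
After op 7 (insert('k')): buffer="kdrjktcykkkorrrjjjkkkn" (len 22), cursors c1@5 c2@21 c3@21 c4@21, authorship 1.111...234.234234234.
After op 8 (move_right): buffer="kdrjktcykkkorrrjjjkkkn" (len 22), cursors c1@6 c2@22 c3@22 c4@22, authorship 1.111...234.234234234.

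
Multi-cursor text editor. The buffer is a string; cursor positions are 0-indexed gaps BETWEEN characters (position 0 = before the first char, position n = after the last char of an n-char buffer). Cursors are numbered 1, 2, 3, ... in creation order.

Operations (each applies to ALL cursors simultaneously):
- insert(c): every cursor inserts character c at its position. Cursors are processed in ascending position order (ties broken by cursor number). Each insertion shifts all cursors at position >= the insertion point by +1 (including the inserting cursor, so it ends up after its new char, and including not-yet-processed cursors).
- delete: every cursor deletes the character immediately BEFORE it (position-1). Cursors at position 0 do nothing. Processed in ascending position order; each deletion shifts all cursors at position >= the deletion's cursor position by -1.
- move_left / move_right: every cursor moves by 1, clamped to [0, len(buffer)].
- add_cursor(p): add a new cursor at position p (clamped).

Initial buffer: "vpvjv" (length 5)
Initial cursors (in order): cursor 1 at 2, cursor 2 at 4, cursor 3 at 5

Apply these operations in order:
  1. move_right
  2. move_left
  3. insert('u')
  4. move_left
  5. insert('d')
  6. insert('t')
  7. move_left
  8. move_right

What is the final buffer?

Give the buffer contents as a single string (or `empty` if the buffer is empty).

After op 1 (move_right): buffer="vpvjv" (len 5), cursors c1@3 c2@5 c3@5, authorship .....
After op 2 (move_left): buffer="vpvjv" (len 5), cursors c1@2 c2@4 c3@4, authorship .....
After op 3 (insert('u')): buffer="vpuvjuuv" (len 8), cursors c1@3 c2@7 c3@7, authorship ..1..23.
After op 4 (move_left): buffer="vpuvjuuv" (len 8), cursors c1@2 c2@6 c3@6, authorship ..1..23.
After op 5 (insert('d')): buffer="vpduvjudduv" (len 11), cursors c1@3 c2@9 c3@9, authorship ..11..2233.
After op 6 (insert('t')): buffer="vpdtuvjuddttuv" (len 14), cursors c1@4 c2@12 c3@12, authorship ..111..223233.
After op 7 (move_left): buffer="vpdtuvjuddttuv" (len 14), cursors c1@3 c2@11 c3@11, authorship ..111..223233.
After op 8 (move_right): buffer="vpdtuvjuddttuv" (len 14), cursors c1@4 c2@12 c3@12, authorship ..111..223233.

Answer: vpdtuvjuddttuv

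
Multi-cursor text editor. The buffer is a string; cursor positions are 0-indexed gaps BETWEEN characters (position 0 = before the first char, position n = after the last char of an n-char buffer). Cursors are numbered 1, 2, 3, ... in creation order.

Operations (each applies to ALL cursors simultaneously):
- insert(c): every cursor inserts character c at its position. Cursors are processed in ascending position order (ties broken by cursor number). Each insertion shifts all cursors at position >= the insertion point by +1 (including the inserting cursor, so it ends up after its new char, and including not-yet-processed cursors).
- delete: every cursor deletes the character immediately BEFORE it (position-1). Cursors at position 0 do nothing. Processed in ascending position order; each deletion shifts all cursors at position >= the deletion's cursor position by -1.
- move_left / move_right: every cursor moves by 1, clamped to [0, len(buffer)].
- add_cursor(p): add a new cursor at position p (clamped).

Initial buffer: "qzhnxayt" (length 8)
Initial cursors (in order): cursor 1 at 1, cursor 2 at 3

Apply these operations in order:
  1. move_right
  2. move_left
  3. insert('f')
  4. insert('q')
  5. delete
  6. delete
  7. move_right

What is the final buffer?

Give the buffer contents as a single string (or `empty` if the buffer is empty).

After op 1 (move_right): buffer="qzhnxayt" (len 8), cursors c1@2 c2@4, authorship ........
After op 2 (move_left): buffer="qzhnxayt" (len 8), cursors c1@1 c2@3, authorship ........
After op 3 (insert('f')): buffer="qfzhfnxayt" (len 10), cursors c1@2 c2@5, authorship .1..2.....
After op 4 (insert('q')): buffer="qfqzhfqnxayt" (len 12), cursors c1@3 c2@7, authorship .11..22.....
After op 5 (delete): buffer="qfzhfnxayt" (len 10), cursors c1@2 c2@5, authorship .1..2.....
After op 6 (delete): buffer="qzhnxayt" (len 8), cursors c1@1 c2@3, authorship ........
After op 7 (move_right): buffer="qzhnxayt" (len 8), cursors c1@2 c2@4, authorship ........

Answer: qzhnxayt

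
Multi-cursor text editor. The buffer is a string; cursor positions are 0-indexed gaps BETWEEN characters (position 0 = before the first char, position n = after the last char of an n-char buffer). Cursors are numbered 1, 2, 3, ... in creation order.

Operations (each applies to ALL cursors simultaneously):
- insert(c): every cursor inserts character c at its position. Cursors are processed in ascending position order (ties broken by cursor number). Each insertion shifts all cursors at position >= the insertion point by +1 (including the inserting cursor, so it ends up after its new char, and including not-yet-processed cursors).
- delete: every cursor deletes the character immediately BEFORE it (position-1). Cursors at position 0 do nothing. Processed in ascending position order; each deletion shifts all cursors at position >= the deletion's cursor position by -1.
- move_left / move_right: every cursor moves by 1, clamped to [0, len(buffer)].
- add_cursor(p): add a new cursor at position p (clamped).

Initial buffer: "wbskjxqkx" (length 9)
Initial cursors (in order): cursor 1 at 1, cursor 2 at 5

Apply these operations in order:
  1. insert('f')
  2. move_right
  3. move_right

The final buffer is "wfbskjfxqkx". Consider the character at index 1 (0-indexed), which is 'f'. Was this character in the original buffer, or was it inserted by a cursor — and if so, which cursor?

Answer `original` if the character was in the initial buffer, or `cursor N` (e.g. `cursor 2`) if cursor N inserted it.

After op 1 (insert('f')): buffer="wfbskjfxqkx" (len 11), cursors c1@2 c2@7, authorship .1....2....
After op 2 (move_right): buffer="wfbskjfxqkx" (len 11), cursors c1@3 c2@8, authorship .1....2....
After op 3 (move_right): buffer="wfbskjfxqkx" (len 11), cursors c1@4 c2@9, authorship .1....2....
Authorship (.=original, N=cursor N): . 1 . . . . 2 . . . .
Index 1: author = 1

Answer: cursor 1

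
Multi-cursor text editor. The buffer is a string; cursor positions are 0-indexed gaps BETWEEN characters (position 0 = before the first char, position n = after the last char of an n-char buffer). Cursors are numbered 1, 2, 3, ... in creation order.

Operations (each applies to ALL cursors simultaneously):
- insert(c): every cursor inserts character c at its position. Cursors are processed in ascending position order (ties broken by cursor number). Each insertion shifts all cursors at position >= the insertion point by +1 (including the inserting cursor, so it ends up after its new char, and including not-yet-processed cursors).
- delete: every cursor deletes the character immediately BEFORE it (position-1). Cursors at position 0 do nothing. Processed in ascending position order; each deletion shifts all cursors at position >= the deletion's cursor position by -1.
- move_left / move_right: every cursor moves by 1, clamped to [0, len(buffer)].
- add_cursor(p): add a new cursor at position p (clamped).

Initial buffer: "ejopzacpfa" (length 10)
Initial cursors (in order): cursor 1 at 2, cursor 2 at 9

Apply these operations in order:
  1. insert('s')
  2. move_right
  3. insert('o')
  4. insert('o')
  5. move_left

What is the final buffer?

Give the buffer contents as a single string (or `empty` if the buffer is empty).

After op 1 (insert('s')): buffer="ejsopzacpfsa" (len 12), cursors c1@3 c2@11, authorship ..1.......2.
After op 2 (move_right): buffer="ejsopzacpfsa" (len 12), cursors c1@4 c2@12, authorship ..1.......2.
After op 3 (insert('o')): buffer="ejsoopzacpfsao" (len 14), cursors c1@5 c2@14, authorship ..1.1......2.2
After op 4 (insert('o')): buffer="ejsooopzacpfsaoo" (len 16), cursors c1@6 c2@16, authorship ..1.11......2.22
After op 5 (move_left): buffer="ejsooopzacpfsaoo" (len 16), cursors c1@5 c2@15, authorship ..1.11......2.22

Answer: ejsooopzacpfsaoo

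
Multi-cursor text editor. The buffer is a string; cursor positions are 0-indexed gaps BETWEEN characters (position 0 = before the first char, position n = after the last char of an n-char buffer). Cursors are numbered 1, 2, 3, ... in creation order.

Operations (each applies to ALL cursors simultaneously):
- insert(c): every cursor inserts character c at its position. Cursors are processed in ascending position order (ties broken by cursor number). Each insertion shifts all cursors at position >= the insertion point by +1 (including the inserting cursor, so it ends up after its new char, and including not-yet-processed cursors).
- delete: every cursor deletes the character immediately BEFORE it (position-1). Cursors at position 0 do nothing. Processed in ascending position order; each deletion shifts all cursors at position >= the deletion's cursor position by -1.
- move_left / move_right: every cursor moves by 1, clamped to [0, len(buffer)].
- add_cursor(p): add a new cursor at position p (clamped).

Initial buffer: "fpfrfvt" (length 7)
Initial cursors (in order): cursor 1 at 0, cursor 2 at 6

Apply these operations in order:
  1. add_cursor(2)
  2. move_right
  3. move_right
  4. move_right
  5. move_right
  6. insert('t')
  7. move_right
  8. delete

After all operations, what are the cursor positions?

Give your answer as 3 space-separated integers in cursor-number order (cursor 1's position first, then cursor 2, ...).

Answer: 5 7 7

Derivation:
After op 1 (add_cursor(2)): buffer="fpfrfvt" (len 7), cursors c1@0 c3@2 c2@6, authorship .......
After op 2 (move_right): buffer="fpfrfvt" (len 7), cursors c1@1 c3@3 c2@7, authorship .......
After op 3 (move_right): buffer="fpfrfvt" (len 7), cursors c1@2 c3@4 c2@7, authorship .......
After op 4 (move_right): buffer="fpfrfvt" (len 7), cursors c1@3 c3@5 c2@7, authorship .......
After op 5 (move_right): buffer="fpfrfvt" (len 7), cursors c1@4 c3@6 c2@7, authorship .......
After op 6 (insert('t')): buffer="fpfrtfvttt" (len 10), cursors c1@5 c3@8 c2@10, authorship ....1..3.2
After op 7 (move_right): buffer="fpfrtfvttt" (len 10), cursors c1@6 c3@9 c2@10, authorship ....1..3.2
After op 8 (delete): buffer="fpfrtvt" (len 7), cursors c1@5 c2@7 c3@7, authorship ....1.3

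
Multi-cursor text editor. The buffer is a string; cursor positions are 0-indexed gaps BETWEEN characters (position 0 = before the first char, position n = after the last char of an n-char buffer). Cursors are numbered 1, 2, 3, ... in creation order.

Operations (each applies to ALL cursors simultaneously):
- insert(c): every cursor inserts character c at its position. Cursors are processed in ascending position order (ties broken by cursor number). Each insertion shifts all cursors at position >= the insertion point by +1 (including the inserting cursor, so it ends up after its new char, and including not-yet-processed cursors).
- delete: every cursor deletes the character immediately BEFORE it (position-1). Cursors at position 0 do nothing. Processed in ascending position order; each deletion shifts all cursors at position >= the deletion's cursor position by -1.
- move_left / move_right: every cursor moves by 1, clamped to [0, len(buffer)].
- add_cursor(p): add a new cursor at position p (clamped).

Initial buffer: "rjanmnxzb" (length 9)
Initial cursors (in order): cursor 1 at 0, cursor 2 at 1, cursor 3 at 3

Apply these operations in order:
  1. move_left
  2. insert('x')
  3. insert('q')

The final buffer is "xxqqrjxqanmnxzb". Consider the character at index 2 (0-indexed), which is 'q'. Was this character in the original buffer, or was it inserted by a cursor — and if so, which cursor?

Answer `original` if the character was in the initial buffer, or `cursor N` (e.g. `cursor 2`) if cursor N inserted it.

Answer: cursor 1

Derivation:
After op 1 (move_left): buffer="rjanmnxzb" (len 9), cursors c1@0 c2@0 c3@2, authorship .........
After op 2 (insert('x')): buffer="xxrjxanmnxzb" (len 12), cursors c1@2 c2@2 c3@5, authorship 12..3.......
After op 3 (insert('q')): buffer="xxqqrjxqanmnxzb" (len 15), cursors c1@4 c2@4 c3@8, authorship 1212..33.......
Authorship (.=original, N=cursor N): 1 2 1 2 . . 3 3 . . . . . . .
Index 2: author = 1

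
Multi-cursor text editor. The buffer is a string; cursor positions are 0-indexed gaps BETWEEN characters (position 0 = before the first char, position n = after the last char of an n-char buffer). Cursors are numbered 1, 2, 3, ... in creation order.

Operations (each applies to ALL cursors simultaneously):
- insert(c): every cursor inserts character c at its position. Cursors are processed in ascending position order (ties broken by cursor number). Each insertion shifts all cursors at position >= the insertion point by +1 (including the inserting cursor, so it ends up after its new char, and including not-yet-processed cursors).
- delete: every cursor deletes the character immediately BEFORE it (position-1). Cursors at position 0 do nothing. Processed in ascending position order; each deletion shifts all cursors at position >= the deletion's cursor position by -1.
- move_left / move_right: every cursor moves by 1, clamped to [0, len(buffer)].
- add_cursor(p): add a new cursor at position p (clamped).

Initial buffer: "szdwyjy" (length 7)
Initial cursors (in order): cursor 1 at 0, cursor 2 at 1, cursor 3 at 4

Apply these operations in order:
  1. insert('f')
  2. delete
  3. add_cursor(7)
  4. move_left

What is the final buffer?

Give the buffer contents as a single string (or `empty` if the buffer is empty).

Answer: szdwyjy

Derivation:
After op 1 (insert('f')): buffer="fsfzdwfyjy" (len 10), cursors c1@1 c2@3 c3@7, authorship 1.2...3...
After op 2 (delete): buffer="szdwyjy" (len 7), cursors c1@0 c2@1 c3@4, authorship .......
After op 3 (add_cursor(7)): buffer="szdwyjy" (len 7), cursors c1@0 c2@1 c3@4 c4@7, authorship .......
After op 4 (move_left): buffer="szdwyjy" (len 7), cursors c1@0 c2@0 c3@3 c4@6, authorship .......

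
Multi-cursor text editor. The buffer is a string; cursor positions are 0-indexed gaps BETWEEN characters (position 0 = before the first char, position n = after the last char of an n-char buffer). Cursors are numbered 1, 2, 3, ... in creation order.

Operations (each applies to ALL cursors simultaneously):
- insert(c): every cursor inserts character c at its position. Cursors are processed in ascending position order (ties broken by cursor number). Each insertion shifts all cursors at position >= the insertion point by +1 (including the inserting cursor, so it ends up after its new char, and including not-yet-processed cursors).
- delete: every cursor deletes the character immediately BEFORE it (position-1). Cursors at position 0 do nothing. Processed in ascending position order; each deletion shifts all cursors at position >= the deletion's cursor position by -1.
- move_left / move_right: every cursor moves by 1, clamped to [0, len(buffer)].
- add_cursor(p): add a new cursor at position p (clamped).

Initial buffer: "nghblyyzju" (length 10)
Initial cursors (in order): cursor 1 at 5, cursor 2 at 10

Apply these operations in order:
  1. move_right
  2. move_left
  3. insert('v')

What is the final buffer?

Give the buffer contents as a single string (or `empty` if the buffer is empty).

After op 1 (move_right): buffer="nghblyyzju" (len 10), cursors c1@6 c2@10, authorship ..........
After op 2 (move_left): buffer="nghblyyzju" (len 10), cursors c1@5 c2@9, authorship ..........
After op 3 (insert('v')): buffer="nghblvyyzjvu" (len 12), cursors c1@6 c2@11, authorship .....1....2.

Answer: nghblvyyzjvu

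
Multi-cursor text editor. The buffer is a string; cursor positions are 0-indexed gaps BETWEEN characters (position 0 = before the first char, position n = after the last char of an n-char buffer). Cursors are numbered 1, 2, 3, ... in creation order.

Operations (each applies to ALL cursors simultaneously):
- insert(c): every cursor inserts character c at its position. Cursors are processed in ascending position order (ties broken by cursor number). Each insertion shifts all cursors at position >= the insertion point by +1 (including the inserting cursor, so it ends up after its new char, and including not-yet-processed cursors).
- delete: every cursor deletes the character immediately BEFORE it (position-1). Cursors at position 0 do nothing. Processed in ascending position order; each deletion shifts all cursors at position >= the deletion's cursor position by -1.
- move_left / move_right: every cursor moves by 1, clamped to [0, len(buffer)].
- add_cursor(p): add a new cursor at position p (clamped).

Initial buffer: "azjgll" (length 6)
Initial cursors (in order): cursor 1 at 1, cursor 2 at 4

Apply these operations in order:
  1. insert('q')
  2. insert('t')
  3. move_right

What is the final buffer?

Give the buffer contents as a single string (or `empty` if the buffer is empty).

Answer: aqtzjgqtll

Derivation:
After op 1 (insert('q')): buffer="aqzjgqll" (len 8), cursors c1@2 c2@6, authorship .1...2..
After op 2 (insert('t')): buffer="aqtzjgqtll" (len 10), cursors c1@3 c2@8, authorship .11...22..
After op 3 (move_right): buffer="aqtzjgqtll" (len 10), cursors c1@4 c2@9, authorship .11...22..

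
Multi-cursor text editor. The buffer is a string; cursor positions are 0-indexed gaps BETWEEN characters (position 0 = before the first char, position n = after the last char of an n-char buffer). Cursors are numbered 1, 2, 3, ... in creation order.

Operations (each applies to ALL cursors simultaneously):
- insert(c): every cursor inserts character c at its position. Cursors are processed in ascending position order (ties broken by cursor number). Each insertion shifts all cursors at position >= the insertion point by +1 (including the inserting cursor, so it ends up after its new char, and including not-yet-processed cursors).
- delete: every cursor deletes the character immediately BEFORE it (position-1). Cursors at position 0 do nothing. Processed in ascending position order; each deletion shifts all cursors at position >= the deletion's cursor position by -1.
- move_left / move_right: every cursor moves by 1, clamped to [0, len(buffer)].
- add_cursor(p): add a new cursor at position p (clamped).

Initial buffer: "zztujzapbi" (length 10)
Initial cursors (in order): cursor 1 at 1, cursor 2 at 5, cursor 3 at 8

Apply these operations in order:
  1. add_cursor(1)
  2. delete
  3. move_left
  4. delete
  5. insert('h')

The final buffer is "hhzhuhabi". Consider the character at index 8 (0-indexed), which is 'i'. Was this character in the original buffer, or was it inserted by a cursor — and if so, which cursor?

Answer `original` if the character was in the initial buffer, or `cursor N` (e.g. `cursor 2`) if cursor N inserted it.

Answer: original

Derivation:
After op 1 (add_cursor(1)): buffer="zztujzapbi" (len 10), cursors c1@1 c4@1 c2@5 c3@8, authorship ..........
After op 2 (delete): buffer="ztuzabi" (len 7), cursors c1@0 c4@0 c2@3 c3@5, authorship .......
After op 3 (move_left): buffer="ztuzabi" (len 7), cursors c1@0 c4@0 c2@2 c3@4, authorship .......
After op 4 (delete): buffer="zuabi" (len 5), cursors c1@0 c4@0 c2@1 c3@2, authorship .....
After op 5 (insert('h')): buffer="hhzhuhabi" (len 9), cursors c1@2 c4@2 c2@4 c3@6, authorship 14.2.3...
Authorship (.=original, N=cursor N): 1 4 . 2 . 3 . . .
Index 8: author = original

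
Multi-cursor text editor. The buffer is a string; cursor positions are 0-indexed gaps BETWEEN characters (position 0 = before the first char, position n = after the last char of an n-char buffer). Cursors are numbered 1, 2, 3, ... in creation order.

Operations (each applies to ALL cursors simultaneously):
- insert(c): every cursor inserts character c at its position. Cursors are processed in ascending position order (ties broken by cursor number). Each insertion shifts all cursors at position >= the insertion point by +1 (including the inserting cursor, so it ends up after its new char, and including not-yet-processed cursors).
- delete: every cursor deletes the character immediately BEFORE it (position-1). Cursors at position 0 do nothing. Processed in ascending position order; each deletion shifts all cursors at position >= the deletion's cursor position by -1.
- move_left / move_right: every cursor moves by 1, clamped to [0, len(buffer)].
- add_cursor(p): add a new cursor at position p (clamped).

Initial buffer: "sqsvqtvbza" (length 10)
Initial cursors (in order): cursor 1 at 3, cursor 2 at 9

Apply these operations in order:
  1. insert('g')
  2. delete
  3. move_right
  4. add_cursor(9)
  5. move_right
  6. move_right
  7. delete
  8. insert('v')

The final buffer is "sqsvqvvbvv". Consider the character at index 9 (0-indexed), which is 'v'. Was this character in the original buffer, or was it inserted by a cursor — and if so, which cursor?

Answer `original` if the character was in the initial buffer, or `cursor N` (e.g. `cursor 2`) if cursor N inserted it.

After op 1 (insert('g')): buffer="sqsgvqtvbzga" (len 12), cursors c1@4 c2@11, authorship ...1......2.
After op 2 (delete): buffer="sqsvqtvbza" (len 10), cursors c1@3 c2@9, authorship ..........
After op 3 (move_right): buffer="sqsvqtvbza" (len 10), cursors c1@4 c2@10, authorship ..........
After op 4 (add_cursor(9)): buffer="sqsvqtvbza" (len 10), cursors c1@4 c3@9 c2@10, authorship ..........
After op 5 (move_right): buffer="sqsvqtvbza" (len 10), cursors c1@5 c2@10 c3@10, authorship ..........
After op 6 (move_right): buffer="sqsvqtvbza" (len 10), cursors c1@6 c2@10 c3@10, authorship ..........
After op 7 (delete): buffer="sqsvqvb" (len 7), cursors c1@5 c2@7 c3@7, authorship .......
After op 8 (insert('v')): buffer="sqsvqvvbvv" (len 10), cursors c1@6 c2@10 c3@10, authorship .....1..23
Authorship (.=original, N=cursor N): . . . . . 1 . . 2 3
Index 9: author = 3

Answer: cursor 3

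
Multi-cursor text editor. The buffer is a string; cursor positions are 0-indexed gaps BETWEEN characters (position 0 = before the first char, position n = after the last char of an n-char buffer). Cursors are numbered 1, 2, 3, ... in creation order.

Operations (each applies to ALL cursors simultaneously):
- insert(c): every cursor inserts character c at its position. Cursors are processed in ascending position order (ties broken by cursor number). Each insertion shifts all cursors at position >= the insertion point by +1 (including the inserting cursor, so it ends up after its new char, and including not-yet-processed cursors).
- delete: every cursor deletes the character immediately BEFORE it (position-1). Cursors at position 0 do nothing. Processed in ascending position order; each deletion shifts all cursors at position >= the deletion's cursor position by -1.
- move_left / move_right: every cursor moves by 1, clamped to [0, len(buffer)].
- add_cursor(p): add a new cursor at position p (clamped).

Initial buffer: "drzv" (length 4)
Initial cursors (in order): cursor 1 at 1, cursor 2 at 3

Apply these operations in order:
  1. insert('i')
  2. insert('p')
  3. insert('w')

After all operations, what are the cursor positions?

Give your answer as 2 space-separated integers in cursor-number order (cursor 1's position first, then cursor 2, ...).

Answer: 4 9

Derivation:
After op 1 (insert('i')): buffer="dirziv" (len 6), cursors c1@2 c2@5, authorship .1..2.
After op 2 (insert('p')): buffer="diprzipv" (len 8), cursors c1@3 c2@7, authorship .11..22.
After op 3 (insert('w')): buffer="dipwrzipwv" (len 10), cursors c1@4 c2@9, authorship .111..222.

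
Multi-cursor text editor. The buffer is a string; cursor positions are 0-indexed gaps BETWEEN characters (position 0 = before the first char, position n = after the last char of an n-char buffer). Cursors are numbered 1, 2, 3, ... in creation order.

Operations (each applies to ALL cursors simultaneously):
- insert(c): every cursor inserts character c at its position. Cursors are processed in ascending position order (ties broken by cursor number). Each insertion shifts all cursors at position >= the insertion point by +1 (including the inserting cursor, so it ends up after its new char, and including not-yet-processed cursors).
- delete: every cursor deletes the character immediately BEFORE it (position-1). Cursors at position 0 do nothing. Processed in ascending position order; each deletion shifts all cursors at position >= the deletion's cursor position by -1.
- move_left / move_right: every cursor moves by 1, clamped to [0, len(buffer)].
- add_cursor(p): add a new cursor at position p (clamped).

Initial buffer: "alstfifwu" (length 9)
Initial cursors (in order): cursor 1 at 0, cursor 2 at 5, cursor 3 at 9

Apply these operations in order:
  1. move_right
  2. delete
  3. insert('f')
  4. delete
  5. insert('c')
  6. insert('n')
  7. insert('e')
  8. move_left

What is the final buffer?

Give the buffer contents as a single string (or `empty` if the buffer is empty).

After op 1 (move_right): buffer="alstfifwu" (len 9), cursors c1@1 c2@6 c3@9, authorship .........
After op 2 (delete): buffer="lstffw" (len 6), cursors c1@0 c2@4 c3@6, authorship ......
After op 3 (insert('f')): buffer="flstfffwf" (len 9), cursors c1@1 c2@6 c3@9, authorship 1....2..3
After op 4 (delete): buffer="lstffw" (len 6), cursors c1@0 c2@4 c3@6, authorship ......
After op 5 (insert('c')): buffer="clstfcfwc" (len 9), cursors c1@1 c2@6 c3@9, authorship 1....2..3
After op 6 (insert('n')): buffer="cnlstfcnfwcn" (len 12), cursors c1@2 c2@8 c3@12, authorship 11....22..33
After op 7 (insert('e')): buffer="cnelstfcnefwcne" (len 15), cursors c1@3 c2@10 c3@15, authorship 111....222..333
After op 8 (move_left): buffer="cnelstfcnefwcne" (len 15), cursors c1@2 c2@9 c3@14, authorship 111....222..333

Answer: cnelstfcnefwcne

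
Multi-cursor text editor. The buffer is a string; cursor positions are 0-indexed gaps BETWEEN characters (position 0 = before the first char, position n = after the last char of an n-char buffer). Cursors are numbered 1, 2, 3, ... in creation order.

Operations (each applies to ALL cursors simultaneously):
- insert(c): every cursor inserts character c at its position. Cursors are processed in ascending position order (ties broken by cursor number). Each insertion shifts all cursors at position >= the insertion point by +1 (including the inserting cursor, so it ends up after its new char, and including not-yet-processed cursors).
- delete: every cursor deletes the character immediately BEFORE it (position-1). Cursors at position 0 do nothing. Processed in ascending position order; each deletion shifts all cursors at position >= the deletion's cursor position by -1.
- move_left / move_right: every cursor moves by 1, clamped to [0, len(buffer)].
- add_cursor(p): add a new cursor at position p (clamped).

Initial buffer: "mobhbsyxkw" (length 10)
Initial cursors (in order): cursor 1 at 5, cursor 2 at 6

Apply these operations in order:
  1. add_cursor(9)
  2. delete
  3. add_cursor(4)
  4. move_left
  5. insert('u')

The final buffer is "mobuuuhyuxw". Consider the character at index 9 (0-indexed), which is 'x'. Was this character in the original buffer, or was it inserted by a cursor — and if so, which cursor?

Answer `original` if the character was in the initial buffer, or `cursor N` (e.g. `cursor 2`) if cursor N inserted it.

Answer: original

Derivation:
After op 1 (add_cursor(9)): buffer="mobhbsyxkw" (len 10), cursors c1@5 c2@6 c3@9, authorship ..........
After op 2 (delete): buffer="mobhyxw" (len 7), cursors c1@4 c2@4 c3@6, authorship .......
After op 3 (add_cursor(4)): buffer="mobhyxw" (len 7), cursors c1@4 c2@4 c4@4 c3@6, authorship .......
After op 4 (move_left): buffer="mobhyxw" (len 7), cursors c1@3 c2@3 c4@3 c3@5, authorship .......
After op 5 (insert('u')): buffer="mobuuuhyuxw" (len 11), cursors c1@6 c2@6 c4@6 c3@9, authorship ...124..3..
Authorship (.=original, N=cursor N): . . . 1 2 4 . . 3 . .
Index 9: author = original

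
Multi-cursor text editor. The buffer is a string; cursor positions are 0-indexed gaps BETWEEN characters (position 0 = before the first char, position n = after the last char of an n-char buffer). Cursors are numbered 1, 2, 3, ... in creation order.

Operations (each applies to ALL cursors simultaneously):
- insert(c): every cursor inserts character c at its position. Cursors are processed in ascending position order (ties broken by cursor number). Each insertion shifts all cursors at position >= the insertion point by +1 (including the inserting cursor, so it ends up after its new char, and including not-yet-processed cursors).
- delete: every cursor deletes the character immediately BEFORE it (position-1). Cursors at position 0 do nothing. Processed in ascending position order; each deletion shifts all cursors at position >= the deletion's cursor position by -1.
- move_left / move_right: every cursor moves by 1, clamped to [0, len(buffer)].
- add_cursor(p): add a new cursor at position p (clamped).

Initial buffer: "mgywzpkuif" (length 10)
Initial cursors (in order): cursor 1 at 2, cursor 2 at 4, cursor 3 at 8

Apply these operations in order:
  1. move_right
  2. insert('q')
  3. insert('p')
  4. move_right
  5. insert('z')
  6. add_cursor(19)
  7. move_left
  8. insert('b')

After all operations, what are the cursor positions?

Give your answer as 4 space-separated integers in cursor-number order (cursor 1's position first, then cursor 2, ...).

Answer: 7 13 22 22

Derivation:
After op 1 (move_right): buffer="mgywzpkuif" (len 10), cursors c1@3 c2@5 c3@9, authorship ..........
After op 2 (insert('q')): buffer="mgyqwzqpkuiqf" (len 13), cursors c1@4 c2@7 c3@12, authorship ...1..2....3.
After op 3 (insert('p')): buffer="mgyqpwzqppkuiqpf" (len 16), cursors c1@5 c2@9 c3@15, authorship ...11..22....33.
After op 4 (move_right): buffer="mgyqpwzqppkuiqpf" (len 16), cursors c1@6 c2@10 c3@16, authorship ...11..22....33.
After op 5 (insert('z')): buffer="mgyqpwzzqppzkuiqpfz" (len 19), cursors c1@7 c2@12 c3@19, authorship ...11.1.22.2...33.3
After op 6 (add_cursor(19)): buffer="mgyqpwzzqppzkuiqpfz" (len 19), cursors c1@7 c2@12 c3@19 c4@19, authorship ...11.1.22.2...33.3
After op 7 (move_left): buffer="mgyqpwzzqppzkuiqpfz" (len 19), cursors c1@6 c2@11 c3@18 c4@18, authorship ...11.1.22.2...33.3
After op 8 (insert('b')): buffer="mgyqpwbzzqppbzkuiqpfbbz" (len 23), cursors c1@7 c2@13 c3@22 c4@22, authorship ...11.11.22.22...33.343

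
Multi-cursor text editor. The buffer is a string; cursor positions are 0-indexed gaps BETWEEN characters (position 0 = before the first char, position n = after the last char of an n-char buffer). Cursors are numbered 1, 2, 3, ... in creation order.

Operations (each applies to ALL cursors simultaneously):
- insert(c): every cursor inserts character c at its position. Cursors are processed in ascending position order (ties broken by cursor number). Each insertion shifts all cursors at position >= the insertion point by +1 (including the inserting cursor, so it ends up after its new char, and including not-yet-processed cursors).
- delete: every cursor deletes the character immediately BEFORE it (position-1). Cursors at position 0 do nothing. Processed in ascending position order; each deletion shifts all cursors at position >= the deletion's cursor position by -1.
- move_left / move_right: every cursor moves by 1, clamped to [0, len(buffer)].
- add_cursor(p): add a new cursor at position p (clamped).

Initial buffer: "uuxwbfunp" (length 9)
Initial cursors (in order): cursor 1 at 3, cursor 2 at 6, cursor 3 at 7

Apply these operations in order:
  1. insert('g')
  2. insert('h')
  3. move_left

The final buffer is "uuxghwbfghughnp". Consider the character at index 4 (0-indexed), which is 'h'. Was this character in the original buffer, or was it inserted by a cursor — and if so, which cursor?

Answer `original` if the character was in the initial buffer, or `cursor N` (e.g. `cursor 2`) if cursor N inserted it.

Answer: cursor 1

Derivation:
After op 1 (insert('g')): buffer="uuxgwbfgugnp" (len 12), cursors c1@4 c2@8 c3@10, authorship ...1...2.3..
After op 2 (insert('h')): buffer="uuxghwbfghughnp" (len 15), cursors c1@5 c2@10 c3@13, authorship ...11...22.33..
After op 3 (move_left): buffer="uuxghwbfghughnp" (len 15), cursors c1@4 c2@9 c3@12, authorship ...11...22.33..
Authorship (.=original, N=cursor N): . . . 1 1 . . . 2 2 . 3 3 . .
Index 4: author = 1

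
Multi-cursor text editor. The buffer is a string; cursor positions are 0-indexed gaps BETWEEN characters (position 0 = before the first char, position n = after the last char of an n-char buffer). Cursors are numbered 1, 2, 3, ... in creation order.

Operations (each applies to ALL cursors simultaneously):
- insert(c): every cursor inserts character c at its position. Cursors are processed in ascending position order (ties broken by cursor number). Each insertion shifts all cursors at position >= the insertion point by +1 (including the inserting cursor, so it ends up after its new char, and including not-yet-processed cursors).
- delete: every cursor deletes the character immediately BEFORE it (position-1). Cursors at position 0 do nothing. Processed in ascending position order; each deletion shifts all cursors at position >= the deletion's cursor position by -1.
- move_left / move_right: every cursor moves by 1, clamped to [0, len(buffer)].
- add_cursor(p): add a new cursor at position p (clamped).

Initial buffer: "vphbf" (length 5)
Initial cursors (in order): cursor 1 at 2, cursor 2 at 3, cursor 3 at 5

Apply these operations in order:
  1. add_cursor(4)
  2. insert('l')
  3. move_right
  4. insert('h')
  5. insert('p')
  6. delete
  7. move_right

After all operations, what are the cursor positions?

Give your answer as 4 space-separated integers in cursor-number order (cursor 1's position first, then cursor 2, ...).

Answer: 6 9 13 12

Derivation:
After op 1 (add_cursor(4)): buffer="vphbf" (len 5), cursors c1@2 c2@3 c4@4 c3@5, authorship .....
After op 2 (insert('l')): buffer="vplhlblfl" (len 9), cursors c1@3 c2@5 c4@7 c3@9, authorship ..1.2.4.3
After op 3 (move_right): buffer="vplhlblfl" (len 9), cursors c1@4 c2@6 c4@8 c3@9, authorship ..1.2.4.3
After op 4 (insert('h')): buffer="vplhhlbhlfhlh" (len 13), cursors c1@5 c2@8 c4@11 c3@13, authorship ..1.12.24.433
After op 5 (insert('p')): buffer="vplhhplbhplfhplhp" (len 17), cursors c1@6 c2@10 c4@14 c3@17, authorship ..1.112.224.44333
After op 6 (delete): buffer="vplhhlbhlfhlh" (len 13), cursors c1@5 c2@8 c4@11 c3@13, authorship ..1.12.24.433
After op 7 (move_right): buffer="vplhhlbhlfhlh" (len 13), cursors c1@6 c2@9 c4@12 c3@13, authorship ..1.12.24.433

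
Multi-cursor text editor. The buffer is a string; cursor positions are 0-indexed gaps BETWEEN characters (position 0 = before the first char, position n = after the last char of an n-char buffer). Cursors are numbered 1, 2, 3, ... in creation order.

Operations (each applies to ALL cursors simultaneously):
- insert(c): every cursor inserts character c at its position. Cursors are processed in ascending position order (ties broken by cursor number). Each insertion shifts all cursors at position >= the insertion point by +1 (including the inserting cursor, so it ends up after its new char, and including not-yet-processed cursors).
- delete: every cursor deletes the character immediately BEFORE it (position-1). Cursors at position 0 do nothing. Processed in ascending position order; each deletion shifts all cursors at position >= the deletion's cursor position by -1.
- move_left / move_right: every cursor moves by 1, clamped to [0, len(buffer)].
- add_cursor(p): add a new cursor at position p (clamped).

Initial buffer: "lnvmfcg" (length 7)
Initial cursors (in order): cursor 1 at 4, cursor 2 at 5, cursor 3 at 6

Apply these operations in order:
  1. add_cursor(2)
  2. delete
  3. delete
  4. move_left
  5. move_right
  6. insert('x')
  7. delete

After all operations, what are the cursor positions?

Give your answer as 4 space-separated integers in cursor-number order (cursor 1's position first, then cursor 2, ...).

After op 1 (add_cursor(2)): buffer="lnvmfcg" (len 7), cursors c4@2 c1@4 c2@5 c3@6, authorship .......
After op 2 (delete): buffer="lvg" (len 3), cursors c4@1 c1@2 c2@2 c3@2, authorship ...
After op 3 (delete): buffer="g" (len 1), cursors c1@0 c2@0 c3@0 c4@0, authorship .
After op 4 (move_left): buffer="g" (len 1), cursors c1@0 c2@0 c3@0 c4@0, authorship .
After op 5 (move_right): buffer="g" (len 1), cursors c1@1 c2@1 c3@1 c4@1, authorship .
After op 6 (insert('x')): buffer="gxxxx" (len 5), cursors c1@5 c2@5 c3@5 c4@5, authorship .1234
After op 7 (delete): buffer="g" (len 1), cursors c1@1 c2@1 c3@1 c4@1, authorship .

Answer: 1 1 1 1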